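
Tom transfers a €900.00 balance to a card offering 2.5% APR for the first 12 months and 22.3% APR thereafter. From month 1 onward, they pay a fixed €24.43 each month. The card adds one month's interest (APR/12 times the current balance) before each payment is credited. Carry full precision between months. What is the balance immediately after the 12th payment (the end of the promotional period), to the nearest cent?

Promo months 1–12 at r₀ = 2.5%/12 = 0.00208333; months 13+ at r₁ = 22.3%/12 = 0.0185833.
After month 12: iterate B ← B·(1+r₀) − €24.43 for 12 months → €626.22.

€626.22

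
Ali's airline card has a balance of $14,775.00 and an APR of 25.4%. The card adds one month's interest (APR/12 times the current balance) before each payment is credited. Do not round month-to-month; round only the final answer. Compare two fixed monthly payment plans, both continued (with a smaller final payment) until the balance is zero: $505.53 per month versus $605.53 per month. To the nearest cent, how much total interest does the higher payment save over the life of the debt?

$2,258.18

Monthly rate r = 25.4%/12 = 2.11667% = 0.0211667.
At $505.53/mo: n = ⌈−ln(1 − rB₀/P)/ln(1+r)⌉ = 47 payments (last $11.89); total interest = total paid − $14,775.00 = $8,491.27.
At $605.53/mo: 35 payments (last $420.07); total interest $6,233.09.
Interest saved = $8,491.27 − $6,233.09 = $2,258.18.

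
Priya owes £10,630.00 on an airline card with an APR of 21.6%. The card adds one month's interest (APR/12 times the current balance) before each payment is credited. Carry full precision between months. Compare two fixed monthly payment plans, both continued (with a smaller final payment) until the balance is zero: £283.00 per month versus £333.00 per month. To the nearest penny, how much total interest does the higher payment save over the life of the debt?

£1,929.75

Monthly rate r = 21.6%/12 = 1.8% = 0.018.
At £283.00/mo: n = ⌈−ln(1 − rB₀/P)/ln(1+r)⌉ = 64 payments (last £55.06); total interest = total paid − £10,630.00 = £7,254.06.
At £333.00/mo: 48 payments (last £303.31); total interest £5,324.31.
Interest saved = £7,254.06 − £5,324.31 = £1,929.75.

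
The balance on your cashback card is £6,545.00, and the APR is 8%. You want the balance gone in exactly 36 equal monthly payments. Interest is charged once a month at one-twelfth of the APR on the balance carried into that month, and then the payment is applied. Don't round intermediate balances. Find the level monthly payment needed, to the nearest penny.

£205.10

Monthly rate r = 8%/12 = 0.666667% = 0.00666667.
Level-payment amortization: P = B₀·r / (1 − (1+r)^(−n)) = 6545.00·0.00666667 / (1 − 1.00667^(−36)).
Denominator 1 − (1+r)^(−36) = 0.21274537.
P = 43.6333 / 0.21274537 ≈ 205.10.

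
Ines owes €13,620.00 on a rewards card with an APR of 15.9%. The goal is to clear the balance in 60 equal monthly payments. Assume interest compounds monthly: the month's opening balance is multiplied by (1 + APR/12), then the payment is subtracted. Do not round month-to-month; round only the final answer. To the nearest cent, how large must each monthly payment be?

€330.49

Monthly rate r = 15.9%/12 = 1.325% = 0.01325.
Level-payment amortization: P = B₀·r / (1 − (1+r)^(−n)) = 13620.00·0.01325 / (1 − 1.01325^(−60)).
Denominator 1 − (1+r)^(−60) = 0.546054981.
P = 180.465 / 0.546054981 ≈ 330.49.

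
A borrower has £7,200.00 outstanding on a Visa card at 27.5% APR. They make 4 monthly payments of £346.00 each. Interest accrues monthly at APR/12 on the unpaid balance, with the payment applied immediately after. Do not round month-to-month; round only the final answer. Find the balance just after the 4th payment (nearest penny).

£6,450.73

Monthly rate r = 27.5%/12 = 2.29167% = 0.0229167.
Each month: B ← B·(1+r) − £346.00.
Month 1: interest £165.00; balance after payment £7,019.00.
Month 2: interest £160.85; balance after payment £6,833.85.
Month 3: interest £156.61; balance after payment £6,644.46.
Month 4: interest £152.27; balance after payment £6,450.73.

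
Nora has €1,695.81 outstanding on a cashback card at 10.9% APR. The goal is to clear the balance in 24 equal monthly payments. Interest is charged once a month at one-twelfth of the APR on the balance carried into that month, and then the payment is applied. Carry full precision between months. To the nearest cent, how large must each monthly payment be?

€78.96

Monthly rate r = 10.9%/12 = 0.908333% = 0.00908333.
Level-payment amortization: P = B₀·r / (1 − (1+r)^(−n)) = 1695.81·0.00908333 / (1 − 1.00908^(−24)).
Denominator 1 − (1+r)^(−24) = 0.195082806.
P = 15.4036 / 0.195082806 ≈ 78.96.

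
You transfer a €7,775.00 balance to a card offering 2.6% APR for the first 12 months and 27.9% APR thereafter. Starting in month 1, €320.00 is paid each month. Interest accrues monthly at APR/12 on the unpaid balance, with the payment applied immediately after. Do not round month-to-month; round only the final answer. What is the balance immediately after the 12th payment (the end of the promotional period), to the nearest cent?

€4,093.48

Promo months 1–12 at r₀ = 2.6%/12 = 0.00216667; months 13+ at r₁ = 27.9%/12 = 0.02325.
After month 12: iterate B ← B·(1+r₀) − €320.00 for 12 months → €4,093.48.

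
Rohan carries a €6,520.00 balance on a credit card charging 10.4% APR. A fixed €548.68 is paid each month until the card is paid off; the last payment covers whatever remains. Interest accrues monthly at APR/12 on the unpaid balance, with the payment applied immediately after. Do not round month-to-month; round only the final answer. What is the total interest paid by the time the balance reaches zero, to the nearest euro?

€391

Monthly rate r = 10.4%/12 = 0.866667% = 0.00866667.
Payoff takes n = ⌈−ln(1 − rB₀/P)/ln(1+r)⌉ = ⌈12.595⌉ = 13 payments; the last is €326.91.
Total paid = 12·€548.68 + €326.91 = €6,911.07.
Total interest = total paid − principal = €6,911.07 − €6,520.00 = €391.07.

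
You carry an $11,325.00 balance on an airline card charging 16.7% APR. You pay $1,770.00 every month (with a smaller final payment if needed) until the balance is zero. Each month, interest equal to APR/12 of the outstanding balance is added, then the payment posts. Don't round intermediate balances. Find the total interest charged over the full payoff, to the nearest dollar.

Monthly rate r = 16.7%/12 = 1.39167% = 0.0139167.
Payoff takes n = ⌈−ln(1 − rB₀/P)/ln(1+r)⌉ = ⌈6.748⌉ = 7 payments; the last is $1,325.94.
Total paid = 6·$1,770.00 + $1,325.94 = $11,945.94.
Total interest = total paid − principal = $11,945.94 − $11,325.00 = $620.94.

$621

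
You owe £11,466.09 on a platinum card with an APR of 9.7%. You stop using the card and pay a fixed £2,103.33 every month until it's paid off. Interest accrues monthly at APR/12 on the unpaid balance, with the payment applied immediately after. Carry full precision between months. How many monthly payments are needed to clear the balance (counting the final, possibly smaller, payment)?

Monthly rate r = 9.7%/12 = 0.808333% = 0.00808333.
Recurrence: B ← B·(1+r) − £2,103.33.
Month 1: interest £92.68; balance after payment £9,455.44.
Month 2: interest £76.43; balance after payment £7,428.55.
Month 3: interest £60.05; balance after payment £5,385.26.
Month 4: interest £43.53; balance after payment £3,325.46.
Month 5: interest £26.88; balance after payment £1,249.01.
Month 6: interest £10.10; balance after payment £0.00.

6 payments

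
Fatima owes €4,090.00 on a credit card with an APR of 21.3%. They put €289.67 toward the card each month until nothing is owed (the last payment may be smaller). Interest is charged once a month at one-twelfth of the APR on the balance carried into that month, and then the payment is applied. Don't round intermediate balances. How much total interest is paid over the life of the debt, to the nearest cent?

Monthly rate r = 21.3%/12 = 1.775% = 0.01775.
Payoff takes n = ⌈−ln(1 − rB₀/P)/ln(1+r)⌉ = ⌈16.398⌉ = 17 payments; the last is €115.89.
Total paid = 16·€289.67 + €115.89 = €4,750.61.
Total interest = total paid − principal = €4,750.61 − €4,090.00 = €660.61.

€660.61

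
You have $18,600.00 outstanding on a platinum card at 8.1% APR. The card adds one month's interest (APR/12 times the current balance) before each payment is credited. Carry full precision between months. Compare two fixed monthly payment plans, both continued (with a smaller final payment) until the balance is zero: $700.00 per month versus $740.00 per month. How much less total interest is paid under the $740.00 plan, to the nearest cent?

Monthly rate r = 8.1%/12 = 0.675% = 0.00675.
At $700.00/mo: n = ⌈−ln(1 − rB₀/P)/ln(1+r)⌉ = 30 payments (last $268.49); total interest = total paid − $18,600.00 = $1,968.49.
At $740.00/mo: 28 payments (last $471.92); total interest $1,851.92.
Interest saved = $1,968.49 − $1,851.92 = $116.57.

$116.57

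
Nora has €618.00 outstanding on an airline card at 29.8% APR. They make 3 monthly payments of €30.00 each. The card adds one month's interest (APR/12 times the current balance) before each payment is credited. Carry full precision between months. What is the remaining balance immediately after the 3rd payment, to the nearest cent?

Monthly rate r = 29.8%/12 = 2.48333% = 0.0248333.
Each month: B ← B·(1+r) − €30.00.
Month 1: interest €15.35; balance after payment €603.35.
Month 2: interest €14.98; balance after payment €588.33.
Month 3: interest €14.61; balance after payment €572.94.

€572.94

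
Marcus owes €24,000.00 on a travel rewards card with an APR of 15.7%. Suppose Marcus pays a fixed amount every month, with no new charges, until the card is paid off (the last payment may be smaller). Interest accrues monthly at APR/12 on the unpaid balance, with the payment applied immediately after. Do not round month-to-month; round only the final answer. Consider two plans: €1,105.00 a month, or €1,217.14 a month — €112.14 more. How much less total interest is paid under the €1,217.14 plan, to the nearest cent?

€480.58

Monthly rate r = 15.7%/12 = 1.30833% = 0.0130833.
At €1,105.00/mo: n = ⌈−ln(1 − rB₀/P)/ln(1+r)⌉ = 26 payments (last €795.49); total interest = total paid − €24,000.00 = €4,420.49.
At €1,217.14/mo: 23 payments (last €1,162.83); total interest €3,939.91.
Interest saved = €4,420.49 − €3,939.91 = €480.58.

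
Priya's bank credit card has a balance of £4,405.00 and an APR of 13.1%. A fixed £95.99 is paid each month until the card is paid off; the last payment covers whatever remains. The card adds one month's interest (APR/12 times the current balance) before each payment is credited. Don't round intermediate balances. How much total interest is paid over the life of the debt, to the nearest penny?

£1,740.18

Monthly rate r = 13.1%/12 = 1.09167% = 0.0109167.
Payoff takes n = ⌈−ln(1 − rB₀/P)/ln(1+r)⌉ = ⌈64.019⌉ = 65 payments; the last is £1.82.
Total paid = 64·£95.99 + £1.82 = £6,145.18.
Total interest = total paid − principal = £6,145.18 − £4,405.00 = £1,740.18.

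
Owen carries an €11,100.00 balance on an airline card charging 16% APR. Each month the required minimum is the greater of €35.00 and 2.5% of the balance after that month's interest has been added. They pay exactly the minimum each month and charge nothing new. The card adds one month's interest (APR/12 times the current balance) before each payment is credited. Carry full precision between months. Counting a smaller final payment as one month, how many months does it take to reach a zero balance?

Monthly rate r = 16%/12 = 1.33333% = 0.0133333.
While 2.5% of the post-interest balance exceeds €35.00, each month B ← (B·(1+r))·(1 − 0.025), i.e. B shrinks by the factor (1+r)·0.975 = 0.988.
This holds for months 1–173. Entering month 174 the balance is €1,374.91; 2.5% of the post-interest balance is now below €35.00, so the flat €35.00 minimum applies from here.
From month 174 a fixed €35.00 at rate r clears €1,374.91 in 57 more payments. Total: 173 + 57 = 230 months.

230 months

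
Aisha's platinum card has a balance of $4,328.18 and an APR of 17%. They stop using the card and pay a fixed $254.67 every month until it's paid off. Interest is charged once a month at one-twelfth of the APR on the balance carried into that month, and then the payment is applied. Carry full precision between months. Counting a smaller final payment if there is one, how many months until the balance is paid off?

20 payments

Monthly rate r = 17%/12 = 1.41667% = 0.0141667.
Recurrence: B ← B·(1+r) − $254.67.
Month 1: interest $61.32; balance after payment $4,134.83.
Month 2: interest $58.58; balance after payment $3,938.73.
Closed form: n = −ln(1 − rB₀/P)/ln(1+r) = −ln(0.75923)/ln(1.01417) ≈ 19.581, so the balance reaches zero during payment 20.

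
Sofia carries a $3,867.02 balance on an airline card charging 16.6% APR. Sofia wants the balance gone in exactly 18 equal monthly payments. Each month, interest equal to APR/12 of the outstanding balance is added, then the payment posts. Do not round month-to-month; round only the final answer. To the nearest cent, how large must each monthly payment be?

Monthly rate r = 16.6%/12 = 1.38333% = 0.0138333.
Level-payment amortization: P = B₀·r / (1 − (1+r)^(−n)) = 3867.02·0.0138333 / (1 − 1.01383^(−18)).
Denominator 1 − (1+r)^(−18) = 0.219088514.
P = 53.4938 / 0.219088514 ≈ 244.17.

$244.17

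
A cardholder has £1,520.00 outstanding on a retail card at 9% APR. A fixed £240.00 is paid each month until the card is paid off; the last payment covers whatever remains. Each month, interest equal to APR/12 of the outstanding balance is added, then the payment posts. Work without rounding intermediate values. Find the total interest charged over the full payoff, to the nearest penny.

Monthly rate r = 9%/12 = 0.75% = 0.0075.
Payoff takes n = ⌈−ln(1 − rB₀/P)/ln(1+r)⌉ = ⌈6.513⌉ = 7 payments; the last is £123.34.
Total paid = 6·£240.00 + £123.34 = £1,563.34.
Total interest = total paid − principal = £1,563.34 − £1,520.00 = £43.34.

£43.34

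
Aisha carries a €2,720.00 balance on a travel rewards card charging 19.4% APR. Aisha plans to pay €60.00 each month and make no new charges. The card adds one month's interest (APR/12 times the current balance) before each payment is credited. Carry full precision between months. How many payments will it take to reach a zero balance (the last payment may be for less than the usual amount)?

Monthly rate r = 19.4%/12 = 1.61667% = 0.0161667.
Recurrence: B ← B·(1+r) − €60.00.
Month 1: interest €43.97; balance after payment €2,703.97.
Month 2: interest €43.71; balance after payment €2,687.69.
Closed form: n = −ln(1 − rB₀/P)/ln(1+r) = −ln(0.26711)/ln(1.01617) ≈ 82.313, so the balance reaches zero during payment 83.

83 months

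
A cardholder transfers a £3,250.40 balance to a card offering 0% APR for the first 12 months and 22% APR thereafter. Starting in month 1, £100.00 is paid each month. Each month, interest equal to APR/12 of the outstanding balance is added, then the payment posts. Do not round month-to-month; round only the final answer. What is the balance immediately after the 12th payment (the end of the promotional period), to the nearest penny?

£2,050.40

Promo months 1–12 at r₀ = 0%/12 = 0; months 13+ at r₁ = 22%/12 = 0.0183333.
After month 12 (no interest yet): B = £3,250.40 − 12·£100.00 = £2,050.40.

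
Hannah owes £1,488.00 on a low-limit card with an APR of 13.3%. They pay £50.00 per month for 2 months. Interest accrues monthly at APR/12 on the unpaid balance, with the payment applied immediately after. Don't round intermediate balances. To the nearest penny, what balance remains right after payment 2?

£1,420.61

Monthly rate r = 13.3%/12 = 1.10833% = 0.0110833.
Each month: B ← B·(1+r) − £50.00.
Month 1: interest £16.49; balance after payment £1,454.49.
Month 2: interest £16.12; balance after payment £1,420.61.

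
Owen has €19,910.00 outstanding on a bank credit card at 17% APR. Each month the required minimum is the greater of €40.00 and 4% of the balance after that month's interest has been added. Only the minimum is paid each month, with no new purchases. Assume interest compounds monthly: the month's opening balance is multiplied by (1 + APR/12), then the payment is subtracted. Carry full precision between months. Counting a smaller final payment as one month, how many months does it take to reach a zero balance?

Monthly rate r = 17%/12 = 1.41667% = 0.0141667.
While 4% of the post-interest balance exceeds €40.00, each month B ← (B·(1+r))·(1 − 0.04), i.e. B shrinks by the factor (1+r)·0.96 = 0.9736.
This holds for months 1–113. Entering month 114 the balance is €968.45; 4% of the post-interest balance is now below €40.00, so the flat €40.00 minimum applies from here.
From month 114 a fixed €40.00 at rate r clears €968.45 in 30 more payments. Total: 113 + 30 = 143 months.

143 months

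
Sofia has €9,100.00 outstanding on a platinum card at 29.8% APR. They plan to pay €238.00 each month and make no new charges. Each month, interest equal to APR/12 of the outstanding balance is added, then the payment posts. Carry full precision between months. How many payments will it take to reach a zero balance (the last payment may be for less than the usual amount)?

Monthly rate r = 29.8%/12 = 2.48333% = 0.0248333.
Recurrence: B ← B·(1+r) − €238.00.
Month 1: interest €225.98; balance after payment €9,087.98.
Month 2: interest €225.68; balance after payment €9,075.67.
Closed form: n = −ln(1 − rB₀/P)/ln(1+r) = −ln(0.05049)/ln(1.02483) ≈ 121.728, so the balance reaches zero during payment 122.

122 months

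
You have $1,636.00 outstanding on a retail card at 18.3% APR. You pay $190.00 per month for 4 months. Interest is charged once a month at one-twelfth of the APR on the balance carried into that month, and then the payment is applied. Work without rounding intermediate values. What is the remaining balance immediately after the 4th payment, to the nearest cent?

Monthly rate r = 18.3%/12 = 1.525% = 0.01525.
Each month: B ← B·(1+r) − $190.00.
Month 1: interest $24.95; balance after payment $1,470.95.
Month 2: interest $22.43; balance after payment $1,303.38.
Month 3: interest $19.88; balance after payment $1,133.26.
Month 4: interest $17.28; balance after payment $960.54.

$960.54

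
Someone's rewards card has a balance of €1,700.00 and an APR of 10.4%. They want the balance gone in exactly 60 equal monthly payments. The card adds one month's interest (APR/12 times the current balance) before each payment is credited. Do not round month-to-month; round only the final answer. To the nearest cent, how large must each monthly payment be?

Monthly rate r = 10.4%/12 = 0.866667% = 0.00866667.
Level-payment amortization: P = B₀·r / (1 − (1+r)^(−n)) = 1700.00·0.00866667 / (1 − 1.00867^(−60)).
Denominator 1 − (1+r)^(−60) = 0.404145996.
P = 14.7333 / 0.404145996 ≈ 36.46.

€36.46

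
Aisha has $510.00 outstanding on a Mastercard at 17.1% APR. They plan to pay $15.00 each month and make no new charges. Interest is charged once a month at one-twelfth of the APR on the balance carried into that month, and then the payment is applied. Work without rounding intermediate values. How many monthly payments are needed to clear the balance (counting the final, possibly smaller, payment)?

47 months

Monthly rate r = 17.1%/12 = 1.425% = 0.01425.
Recurrence: B ← B·(1+r) − $15.00.
Month 1: interest $7.27; balance after payment $502.27.
Month 2: interest $7.16; balance after payment $494.42.
Closed form: n = −ln(1 − rB₀/P)/ln(1+r) = −ln(0.5155)/ln(1.01425) ≈ 46.830, so the balance reaches zero during payment 47.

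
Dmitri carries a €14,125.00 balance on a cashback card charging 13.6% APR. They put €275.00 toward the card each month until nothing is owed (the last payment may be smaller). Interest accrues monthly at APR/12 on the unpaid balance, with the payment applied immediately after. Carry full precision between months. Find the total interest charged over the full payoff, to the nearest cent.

€7,167.64

Monthly rate r = 13.6%/12 = 1.13333% = 0.0113333.
Payoff takes n = ⌈−ln(1 − rB₀/P)/ln(1+r)⌉ = ⌈77.426⌉ = 78 payments; the last is €117.64.
Total paid = 77·€275.00 + €117.64 = €21,292.64.
Total interest = total paid − principal = €21,292.64 − €14,125.00 = €7,167.64.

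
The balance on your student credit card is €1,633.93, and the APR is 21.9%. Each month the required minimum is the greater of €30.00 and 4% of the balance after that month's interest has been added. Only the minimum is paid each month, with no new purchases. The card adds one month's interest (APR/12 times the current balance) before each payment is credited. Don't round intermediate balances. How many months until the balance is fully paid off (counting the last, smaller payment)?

Monthly rate r = 21.9%/12 = 1.825% = 0.01825.
While 4% of the post-interest balance exceeds €30.00, each month B ← (B·(1+r))·(1 − 0.04), i.e. B shrinks by the factor (1+r)·0.96 = 0.97752.
This holds for months 1–36. Entering month 37 the balance is €720.70; 4% of the post-interest balance is now below €30.00, so the flat €30.00 minimum applies from here.
From month 37 a fixed €30.00 at rate r clears €720.70 in 32 more payments. Total: 36 + 32 = 68 months.

68 months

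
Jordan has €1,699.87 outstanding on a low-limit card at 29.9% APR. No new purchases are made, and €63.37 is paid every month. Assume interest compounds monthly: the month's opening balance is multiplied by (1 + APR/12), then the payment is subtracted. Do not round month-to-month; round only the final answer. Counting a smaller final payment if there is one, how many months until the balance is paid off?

Monthly rate r = 29.9%/12 = 2.49167% = 0.0249167.
Recurrence: B ← B·(1+r) − €63.37.
Month 1: interest €42.36; balance after payment €1,678.86.
Month 2: interest €41.83; balance after payment €1,657.32.
Closed form: n = −ln(1 − rB₀/P)/ln(1+r) = −ln(0.33162)/ln(1.02492) ≈ 44.848, so the balance reaches zero during payment 45.

45 months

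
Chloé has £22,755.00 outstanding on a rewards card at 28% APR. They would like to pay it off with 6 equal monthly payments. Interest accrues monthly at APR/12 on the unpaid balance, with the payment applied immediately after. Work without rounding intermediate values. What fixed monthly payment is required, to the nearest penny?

£4,108.17

Monthly rate r = 28%/12 = 2.33333% = 0.0233333.
Level-payment amortization: P = B₀·r / (1 − (1+r)^(−n)) = 22755.00·0.0233333 / (1 − 1.02333^(−6)).
Denominator 1 − (1+r)^(−6) = 0.129242396.
P = 530.95 / 0.129242396 ≈ 4108.17.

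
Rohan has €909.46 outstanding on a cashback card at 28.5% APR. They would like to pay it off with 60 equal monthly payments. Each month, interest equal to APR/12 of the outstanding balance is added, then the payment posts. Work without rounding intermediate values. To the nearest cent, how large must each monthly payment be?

€28.59

Monthly rate r = 28.5%/12 = 2.375% = 0.02375.
Level-payment amortization: P = B₀·r / (1 − (1+r)^(−n)) = 909.46·0.02375 / (1 − 1.02375^(−60)).
Denominator 1 − (1+r)^(−60) = 0.755451438.
P = 21.5997 / 0.755451438 ≈ 28.59.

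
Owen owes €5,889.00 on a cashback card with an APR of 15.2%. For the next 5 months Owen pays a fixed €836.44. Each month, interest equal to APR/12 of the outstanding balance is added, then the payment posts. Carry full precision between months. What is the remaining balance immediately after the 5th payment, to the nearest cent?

Monthly rate r = 15.2%/12 = 1.26667% = 0.0126667.
Each month: B ← B·(1+r) − €836.44.
Month 1: interest €74.59; balance after payment €5,127.15.
Month 2: interest €64.94; balance after payment €4,355.66.
Month 3: interest €55.17; balance after payment €3,574.39.
Month 4: interest €45.28; balance after payment €2,783.23.
Month 5: interest €35.25; balance after payment €1,982.04.

€1,982.04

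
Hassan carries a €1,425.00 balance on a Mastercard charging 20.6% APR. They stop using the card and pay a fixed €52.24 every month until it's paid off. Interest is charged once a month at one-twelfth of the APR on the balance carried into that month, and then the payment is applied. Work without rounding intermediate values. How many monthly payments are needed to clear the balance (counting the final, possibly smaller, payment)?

Monthly rate r = 20.6%/12 = 1.71667% = 0.0171667.
Recurrence: B ← B·(1+r) − €52.24.
Month 1: interest €24.46; balance after payment €1,397.22.
Month 2: interest €23.99; balance after payment €1,368.97.
Closed form: n = −ln(1 − rB₀/P)/ln(1+r) = −ln(0.53173)/ln(1.01717) ≈ 37.108, so the balance reaches zero during payment 38.

38 payments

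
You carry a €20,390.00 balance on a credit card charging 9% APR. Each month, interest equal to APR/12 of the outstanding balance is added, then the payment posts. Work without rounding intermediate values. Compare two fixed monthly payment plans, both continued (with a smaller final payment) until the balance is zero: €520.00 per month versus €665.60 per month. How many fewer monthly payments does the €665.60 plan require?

12 fewer payments

Monthly rate r = 9%/12 = 0.75% = 0.0075.
At €520.00/mo: n = ⌈−ln(1 − rB₀/P)/ln(1+r)⌉ = 47 payments (last €317.11); total interest = total paid − €20,390.00 = €3,847.11.
At €665.60/mo: 35 payments (last €623.55); total interest €2,863.95.
Payments saved = 47 − 35 = 12.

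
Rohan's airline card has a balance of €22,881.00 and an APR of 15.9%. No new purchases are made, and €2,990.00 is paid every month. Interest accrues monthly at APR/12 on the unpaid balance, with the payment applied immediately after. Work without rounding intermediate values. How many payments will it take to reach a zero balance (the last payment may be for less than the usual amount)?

9 payments

Monthly rate r = 15.9%/12 = 1.325% = 0.01325.
Recurrence: B ← B·(1+r) − €2,990.00.
Month 1: interest €303.17; balance after payment €20,194.17.
Month 2: interest €267.57; balance after payment €17,471.75.
Closed form: n = −ln(1 − rB₀/P)/ln(1+r) = −ln(0.8986)/ln(1.01325) ≈ 8.122, so the balance reaches zero during payment 9.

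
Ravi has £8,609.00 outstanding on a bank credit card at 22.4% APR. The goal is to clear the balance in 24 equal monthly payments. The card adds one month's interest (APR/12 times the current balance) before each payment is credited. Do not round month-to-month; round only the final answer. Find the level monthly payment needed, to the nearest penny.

Monthly rate r = 22.4%/12 = 1.86667% = 0.0186667.
Level-payment amortization: P = B₀·r / (1 − (1+r)^(−n)) = 8609.00·0.0186667 / (1 − 1.01867^(−24)).
Denominator 1 − (1+r)^(−24) = 0.358451173.
P = 160.701 / 0.358451173 ≈ 448.32.

£448.32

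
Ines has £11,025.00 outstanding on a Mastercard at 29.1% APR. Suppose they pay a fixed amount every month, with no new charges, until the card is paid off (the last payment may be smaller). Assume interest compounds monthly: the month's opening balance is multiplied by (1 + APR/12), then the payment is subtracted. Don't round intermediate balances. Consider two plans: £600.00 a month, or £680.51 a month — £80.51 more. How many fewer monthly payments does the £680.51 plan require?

Monthly rate r = 29.1%/12 = 2.425% = 0.02425.
At £600.00/mo: n = ⌈−ln(1 − rB₀/P)/ln(1+r)⌉ = 25 payments (last £372.36); total interest = total paid − £11,025.00 = £3,747.36.
At £680.51/mo: 21 payments (last £563.79); total interest £3,148.99.
Payments saved = 25 − 21 = 4.

4 fewer payments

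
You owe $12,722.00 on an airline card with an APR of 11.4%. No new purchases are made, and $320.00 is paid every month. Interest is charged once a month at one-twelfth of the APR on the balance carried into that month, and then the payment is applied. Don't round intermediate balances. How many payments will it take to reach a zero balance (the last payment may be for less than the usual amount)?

Monthly rate r = 11.4%/12 = 0.95% = 0.0095.
Recurrence: B ← B·(1+r) − $320.00.
Month 1: interest $120.86; balance after payment $12,522.86.
Month 2: interest $118.97; balance after payment $12,321.83.
Closed form: n = −ln(1 − rB₀/P)/ln(1+r) = −ln(0.62232)/ln(1.0095) ≈ 50.164, so the balance reaches zero during payment 51.

51 payments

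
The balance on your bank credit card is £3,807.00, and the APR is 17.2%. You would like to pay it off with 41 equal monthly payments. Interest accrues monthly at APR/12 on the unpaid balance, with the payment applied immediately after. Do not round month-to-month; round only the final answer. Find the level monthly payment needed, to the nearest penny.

Monthly rate r = 17.2%/12 = 1.43333% = 0.0143333.
Level-payment amortization: P = B₀·r / (1 − (1+r)^(−n)) = 3807.00·0.0143333 / (1 − 1.01433^(−41)).
Denominator 1 − (1+r)^(−41) = 0.442054991.
P = 54.567 / 0.442054991 ≈ 123.44.

£123.44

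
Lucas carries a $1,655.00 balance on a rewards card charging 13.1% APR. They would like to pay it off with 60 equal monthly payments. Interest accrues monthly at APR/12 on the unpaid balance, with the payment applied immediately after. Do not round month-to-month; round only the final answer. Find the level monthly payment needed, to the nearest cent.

Monthly rate r = 13.1%/12 = 1.09167% = 0.0109167.
Level-payment amortization: P = B₀·r / (1 − (1+r)^(−n)) = 1655.00·0.0109167 / (1 − 1.01092^(−60)).
Denominator 1 − (1+r)^(−60) = 0.478710954.
P = 18.0671 / 0.478710954 ≈ 37.74.

$37.74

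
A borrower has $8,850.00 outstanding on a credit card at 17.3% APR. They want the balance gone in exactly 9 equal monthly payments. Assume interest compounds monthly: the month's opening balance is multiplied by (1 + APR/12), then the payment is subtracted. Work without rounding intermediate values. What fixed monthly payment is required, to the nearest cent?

$1,055.57

Monthly rate r = 17.3%/12 = 1.44167% = 0.0144167.
Level-payment amortization: P = B₀·r / (1 − (1+r)^(−n)) = 8850.00·0.0144167 / (1 − 1.01442^(−9)).
Denominator 1 − (1+r)^(−9) = 0.12087098.
P = 127.588 / 0.12087098 ≈ 1055.57.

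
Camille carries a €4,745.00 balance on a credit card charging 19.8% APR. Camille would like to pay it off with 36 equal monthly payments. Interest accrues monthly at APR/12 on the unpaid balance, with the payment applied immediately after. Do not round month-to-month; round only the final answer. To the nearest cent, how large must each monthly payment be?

Monthly rate r = 19.8%/12 = 1.65% = 0.0165.
Level-payment amortization: P = B₀·r / (1 − (1+r)^(−n)) = 4745.00·0.0165 / (1 − 1.0165^(−36)).
Denominator 1 − (1+r)^(−36) = 0.445202861.
P = 78.2925 / 0.445202861 ≈ 175.86.

€175.86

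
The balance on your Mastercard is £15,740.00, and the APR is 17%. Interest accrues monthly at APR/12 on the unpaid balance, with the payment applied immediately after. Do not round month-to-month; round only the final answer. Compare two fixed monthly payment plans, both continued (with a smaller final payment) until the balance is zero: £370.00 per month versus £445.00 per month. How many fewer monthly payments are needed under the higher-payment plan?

Monthly rate r = 17%/12 = 1.41667% = 0.0141667.
At £370.00/mo: n = ⌈−ln(1 − rB₀/P)/ln(1+r)⌉ = 66 payments (last £226.43); total interest = total paid − £15,740.00 = £8,536.43.
At £445.00/mo: 50 payments (last £191.40); total interest £6,256.40.
Payments saved = 66 − 50 = 16.

16 fewer payments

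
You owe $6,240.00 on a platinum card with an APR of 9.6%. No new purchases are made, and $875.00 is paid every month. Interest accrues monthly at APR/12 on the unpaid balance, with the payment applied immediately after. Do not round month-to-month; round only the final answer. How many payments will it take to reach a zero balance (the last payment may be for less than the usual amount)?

Monthly rate r = 9.6%/12 = 0.8% = 0.008.
Recurrence: B ← B·(1+r) − $875.00.
Month 1: interest $49.92; balance after payment $5,414.92.
Month 2: interest $43.32; balance after payment $4,583.24.
Closed form: n = −ln(1 − rB₀/P)/ln(1+r) = −ln(0.94295)/ln(1.008) ≈ 7.372, so the balance reaches zero during payment 8.

8 payments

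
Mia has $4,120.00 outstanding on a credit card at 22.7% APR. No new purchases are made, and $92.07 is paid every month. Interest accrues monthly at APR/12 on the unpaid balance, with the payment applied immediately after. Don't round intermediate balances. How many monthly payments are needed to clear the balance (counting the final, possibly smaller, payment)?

101 payments

Monthly rate r = 22.7%/12 = 1.89167% = 0.0189167.
Recurrence: B ← B·(1+r) − $92.07.
Month 1: interest $77.94; balance after payment $4,105.87.
Month 2: interest $77.67; balance after payment $4,091.47.
Closed form: n = −ln(1 − rB₀/P)/ln(1+r) = −ln(0.15351)/ln(1.01892) ≈ 100.001, so the balance reaches zero during payment 101.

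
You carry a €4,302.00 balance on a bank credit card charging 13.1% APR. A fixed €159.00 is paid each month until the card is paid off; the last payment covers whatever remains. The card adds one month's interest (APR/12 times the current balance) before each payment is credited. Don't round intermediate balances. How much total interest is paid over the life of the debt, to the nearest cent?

Monthly rate r = 13.1%/12 = 1.09167% = 0.0109167.
Payoff takes n = ⌈−ln(1 − rB₀/P)/ln(1+r)⌉ = ⌈32.243⌉ = 33 payments; the last is €38.81.
Total paid = 32·€159.00 + €38.81 = €5,126.81.
Total interest = total paid − principal = €5,126.81 − €4,302.00 = €824.81.

€824.81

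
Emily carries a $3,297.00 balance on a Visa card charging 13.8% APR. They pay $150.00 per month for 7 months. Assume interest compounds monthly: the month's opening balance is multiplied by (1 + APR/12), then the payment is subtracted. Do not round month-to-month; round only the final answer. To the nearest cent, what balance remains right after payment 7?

Monthly rate r = 13.8%/12 = 1.15% = 0.0115.
Each month: B ← B·(1+r) − $150.00.
Month 1: interest $37.92; balance after payment $3,184.92.
Month 2: interest $36.63; balance after payment $3,071.54.
Month 3: interest $35.32; balance after payment $2,956.86.
Month 4: interest $34.00; balance after payment $2,840.87.
Month 5: interest $32.67; balance after payment $2,723.54.
Month 6: interest $31.32; balance after payment $2,604.86.
Month 7: interest $29.96; balance after payment $2,484.82.

$2,484.82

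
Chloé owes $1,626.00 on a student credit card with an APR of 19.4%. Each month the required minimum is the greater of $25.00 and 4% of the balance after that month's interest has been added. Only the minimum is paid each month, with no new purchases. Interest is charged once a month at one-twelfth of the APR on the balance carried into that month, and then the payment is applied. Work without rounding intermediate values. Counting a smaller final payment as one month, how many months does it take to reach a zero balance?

Monthly rate r = 19.4%/12 = 1.61667% = 0.0161667.
While 4% of the post-interest balance exceeds $25.00, each month B ← (B·(1+r))·(1 − 0.04), i.e. B shrinks by the factor (1+r)·0.96 = 0.97552.
This holds for months 1–40. Entering month 41 the balance is $603.35; 4% of the post-interest balance is now below $25.00, so the flat $25.00 minimum applies from here.
From month 41 a fixed $25.00 at rate r clears $603.35 in 31 more payments. Total: 40 + 31 = 71 months.

71 months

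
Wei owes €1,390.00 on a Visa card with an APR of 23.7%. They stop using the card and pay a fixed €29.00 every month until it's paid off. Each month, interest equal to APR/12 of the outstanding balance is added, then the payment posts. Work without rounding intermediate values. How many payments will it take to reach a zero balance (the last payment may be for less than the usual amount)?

Monthly rate r = 23.7%/12 = 1.975% = 0.01975.
Recurrence: B ← B·(1+r) − €29.00.
Month 1: interest €27.45; balance after payment €1,388.45.
Month 2: interest €27.42; balance after payment €1,386.87.
Closed form: n = −ln(1 − rB₀/P)/ln(1+r) = −ln(0.053362)/ln(1.01975) ≈ 149.848, so the balance reaches zero during payment 150.

150 months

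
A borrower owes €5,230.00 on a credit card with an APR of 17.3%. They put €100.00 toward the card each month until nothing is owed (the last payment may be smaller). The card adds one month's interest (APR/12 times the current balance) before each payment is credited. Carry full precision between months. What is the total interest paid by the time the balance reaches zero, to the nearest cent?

€4,567.53

Monthly rate r = 17.3%/12 = 1.44167% = 0.0144167.
Payoff takes n = ⌈−ln(1 − rB₀/P)/ln(1+r)⌉ = ⌈97.975⌉ = 98 payments; the last is €97.53.
Total paid = 97·€100.00 + €97.53 = €9,797.53.
Total interest = total paid − principal = €9,797.53 − €5,230.00 = €4,567.53.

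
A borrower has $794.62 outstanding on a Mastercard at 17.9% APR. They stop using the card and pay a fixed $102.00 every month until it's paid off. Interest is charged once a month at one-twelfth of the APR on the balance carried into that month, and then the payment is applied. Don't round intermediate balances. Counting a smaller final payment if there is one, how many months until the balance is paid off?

9 payments

Monthly rate r = 17.9%/12 = 1.49167% = 0.0149167.
Recurrence: B ← B·(1+r) − $102.00.
Month 1: interest $11.85; balance after payment $704.47.
Month 2: interest $10.51; balance after payment $612.98.
Closed form: n = −ln(1 − rB₀/P)/ln(1+r) = −ln(0.88379)/ln(1.01492) ≈ 8.343, so the balance reaches zero during payment 9.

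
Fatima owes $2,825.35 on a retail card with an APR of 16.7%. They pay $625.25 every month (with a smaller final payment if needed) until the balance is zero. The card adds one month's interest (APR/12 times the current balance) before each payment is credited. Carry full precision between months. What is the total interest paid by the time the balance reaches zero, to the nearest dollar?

$114

Monthly rate r = 16.7%/12 = 1.39167% = 0.0139167.
Payoff takes n = ⌈−ln(1 − rB₀/P)/ln(1+r)⌉ = ⌈4.699⌉ = 5 payments; the last is $438.26.
Total paid = 4·$625.25 + $438.26 = $2,939.26.
Total interest = total paid − principal = $2,939.26 − $2,825.35 = $113.91.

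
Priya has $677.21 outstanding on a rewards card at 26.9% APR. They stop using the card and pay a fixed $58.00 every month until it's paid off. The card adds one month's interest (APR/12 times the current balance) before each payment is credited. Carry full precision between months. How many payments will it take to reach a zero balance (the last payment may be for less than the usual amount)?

14 months

Monthly rate r = 26.9%/12 = 2.24167% = 0.0224167.
Recurrence: B ← B·(1+r) − $58.00.
Month 1: interest $15.18; balance after payment $634.39.
Month 2: interest $14.22; balance after payment $590.61.
Closed form: n = −ln(1 − rB₀/P)/ln(1+r) = −ln(0.73826)/ln(1.02242) ≈ 13.688, so the balance reaches zero during payment 14.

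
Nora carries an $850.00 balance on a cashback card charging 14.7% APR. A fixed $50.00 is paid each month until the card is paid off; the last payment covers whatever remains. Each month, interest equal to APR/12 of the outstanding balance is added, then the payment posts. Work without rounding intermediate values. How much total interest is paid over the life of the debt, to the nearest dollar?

$109

Monthly rate r = 14.7%/12 = 1.225% = 0.01225.
Payoff takes n = ⌈−ln(1 − rB₀/P)/ln(1+r)⌉ = ⌈19.179⌉ = 20 payments; the last is $8.97.
Total paid = 19·$50.00 + $8.97 = $958.97.
Total interest = total paid − principal = $958.97 − $850.00 = $108.97.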